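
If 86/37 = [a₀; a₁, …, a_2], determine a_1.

3

86 ÷ 37 → quotient 2, remainder 12
37 ÷ 12 → quotient 3, remainder 1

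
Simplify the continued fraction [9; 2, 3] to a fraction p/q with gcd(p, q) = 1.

Start with 3.
2 + 1/(3/1) = 2 + 1/3 = 7/3
9 + 1/(7/3) = 9 + 3/7 = 66/7

66/7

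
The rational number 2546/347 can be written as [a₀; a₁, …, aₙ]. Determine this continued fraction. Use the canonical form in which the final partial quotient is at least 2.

Run the Euclidean algorithm, recording each quotient:
2546 ÷ 347 → quotient 7, remainder 117
347 ÷ 117 → quotient 2, remainder 113
117 ÷ 113 → quotient 1, remainder 4
113 ÷ 4 → quotient 28, remainder 1
4 ÷ 1 → quotient 4, remainder 0

[7; 2, 1, 28, 4]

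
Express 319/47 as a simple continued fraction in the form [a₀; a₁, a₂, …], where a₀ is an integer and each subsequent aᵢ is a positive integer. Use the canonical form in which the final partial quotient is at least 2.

[6; 1, 3, 1, 2, 3]

319 = 6·47 + 37, so a_0 = 6
47 = 1·37 + 10, so a_1 = 1
37 = 3·10 + 7, so a_2 = 3
10 = 1·7 + 3, so a_3 = 1
7 = 2·3 + 1, so a_4 = 2
3 = 3·1 + 0, so a_5 = 3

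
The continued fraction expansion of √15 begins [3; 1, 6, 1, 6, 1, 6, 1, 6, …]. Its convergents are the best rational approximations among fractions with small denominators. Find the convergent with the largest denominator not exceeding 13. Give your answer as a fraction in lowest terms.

31/8

a_0 = 3: 3/1  (≤ bound)
a_1 = 1: 4/1  (≤ bound)
a_2 = 6: 27/7  (≤ bound)
a_3 = 1: 31/8  (≤ bound)
a_4 = 6: 213/55  (> 13, stop)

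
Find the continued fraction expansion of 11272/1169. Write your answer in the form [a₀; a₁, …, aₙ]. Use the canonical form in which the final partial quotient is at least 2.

11272 ÷ 1169 → quotient 9, remainder 751
1169 ÷ 751 → quotient 1, remainder 418
751 ÷ 418 → quotient 1, remainder 333
418 ÷ 333 → quotient 1, remainder 85
333 ÷ 85 → quotient 3, remainder 78
85 ÷ 78 → quotient 1, remainder 7
78 ÷ 7 → quotient 11, remainder 1
7 ÷ 1 → quotient 7, remainder 0

[9; 1, 1, 1, 3, 1, 11, 7]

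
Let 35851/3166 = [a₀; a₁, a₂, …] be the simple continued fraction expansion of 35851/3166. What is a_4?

Apply division with remainder until the remainder is 0:
35851 = 11·3166 + 1025, so a_0 = 11
3166 = 3·1025 + 91, so a_1 = 3
1025 = 11·91 + 24, so a_2 = 11
91 = 3·24 + 19, so a_3 = 3
24 = 1·19 + 5, so a_4 = 1

1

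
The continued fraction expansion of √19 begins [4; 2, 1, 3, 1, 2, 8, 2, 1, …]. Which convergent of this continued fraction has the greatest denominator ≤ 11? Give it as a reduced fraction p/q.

List convergents until the denominator exceeds the bound:
a_0 = 4: 4/1  (≤ bound)
a_1 = 2: 9/2  (≤ bound)
a_2 = 1: 13/3  (≤ bound)
a_3 = 3: 48/11  (≤ bound)
a_4 = 1: 61/14  (> 11, stop)

48/11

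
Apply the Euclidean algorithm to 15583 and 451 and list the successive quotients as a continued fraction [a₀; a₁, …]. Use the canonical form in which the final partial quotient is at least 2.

[34; 1, 1, 4, 3, 2, 1, 4]

⌊15583/451⌋ = 34, remainder 249
⌊451/249⌋ = 1, remainder 202
⌊249/202⌋ = 1, remainder 47
⌊202/47⌋ = 4, remainder 14
⌊47/14⌋ = 3, remainder 5
⌊14/5⌋ = 2, remainder 4
⌊5/4⌋ = 1, remainder 1
⌊4/1⌋ = 4, remainder 0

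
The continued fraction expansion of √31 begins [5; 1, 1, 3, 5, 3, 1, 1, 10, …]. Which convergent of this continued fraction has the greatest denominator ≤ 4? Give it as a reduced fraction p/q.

11/2

a_0 = 5: 5/1  (≤ bound)
a_1 = 1: 6/1  (≤ bound)
a_2 = 1: 11/2  (≤ bound)
a_3 = 3: 39/7  (> 4, stop)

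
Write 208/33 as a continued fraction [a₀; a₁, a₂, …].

[6; 3, 3, 3]

⌊208/33⌋ = 6, remainder 10
⌊33/10⌋ = 3, remainder 3
⌊10/3⌋ = 3, remainder 1
⌊3/1⌋ = 3, remainder 0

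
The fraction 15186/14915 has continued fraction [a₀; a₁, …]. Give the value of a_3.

10

Repeatedly divide and take the remainder:
15186 ÷ 14915 → quotient 1, remainder 271
14915 ÷ 271 → quotient 55, remainder 10
271 ÷ 10 → quotient 27, remainder 1
10 ÷ 1 → quotient 10, remainder 0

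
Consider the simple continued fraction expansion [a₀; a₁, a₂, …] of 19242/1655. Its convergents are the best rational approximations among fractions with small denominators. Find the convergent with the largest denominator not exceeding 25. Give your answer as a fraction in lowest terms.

a_0 = 11: 11/1  (≤ bound)
a_1 = 1: 12/1  (≤ bound)
a_2 = 1: 23/2  (≤ bound)
a_3 = 1: 35/3  (≤ bound)
a_4 = 2: 93/8  (≤ bound)
a_5 = 9: 872/75  (> 25, stop)

93/8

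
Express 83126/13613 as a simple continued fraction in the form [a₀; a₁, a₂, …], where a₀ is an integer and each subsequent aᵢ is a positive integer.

[6; 9, 2, 2, 31, 1, 3, 2]

⌊83126/13613⌋ = 6, remainder 1448
⌊13613/1448⌋ = 9, remainder 581
⌊1448/581⌋ = 2, remainder 286
⌊581/286⌋ = 2, remainder 9
⌊286/9⌋ = 31, remainder 7
⌊9/7⌋ = 1, remainder 2
⌊7/2⌋ = 3, remainder 1
⌊2/1⌋ = 2, remainder 0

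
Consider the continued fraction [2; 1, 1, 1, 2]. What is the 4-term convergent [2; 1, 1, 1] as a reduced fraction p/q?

8/3

a_0 = 2: 2/1
a_1 = 1: 3/1
a_2 = 1: 5/2
a_3 = 1: 8/3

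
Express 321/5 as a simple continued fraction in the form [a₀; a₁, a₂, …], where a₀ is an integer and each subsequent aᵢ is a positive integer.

⌊321/5⌋ = 64, remainder 1
⌊5/1⌋ = 5, remainder 0

[64; 5]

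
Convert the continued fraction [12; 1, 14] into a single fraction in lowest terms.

Build up convergents one term at a time:
a_0 = 12: 12/1
a_1 = 1: 13/1
a_2 = 14: 194/15

194/15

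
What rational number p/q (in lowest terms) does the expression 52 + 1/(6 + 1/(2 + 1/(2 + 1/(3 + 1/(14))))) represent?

Start with 14.
3 + 1/(14/1) = 3 + 1/14 = 43/14
2 + 1/(43/14) = 2 + 14/43 = 100/43
2 + 1/(100/43) = 2 + 43/100 = 243/100
6 + 1/(243/100) = 6 + 100/243 = 1558/243
52 + 1/(1558/243) = 52 + 243/1558 = 81259/1558

81259/1558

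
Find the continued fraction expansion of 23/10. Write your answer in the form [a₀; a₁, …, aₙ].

Run the Euclidean algorithm, recording each quotient:
⌊23/10⌋ = 2, remainder 3
⌊10/3⌋ = 3, remainder 1
⌊3/1⌋ = 3, remainder 0

[2; 3, 3]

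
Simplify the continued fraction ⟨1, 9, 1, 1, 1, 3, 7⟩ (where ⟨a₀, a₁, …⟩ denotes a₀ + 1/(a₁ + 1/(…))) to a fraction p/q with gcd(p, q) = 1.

851/771

Start with 7.
3 + 1/(7/1) = 3 + 1/7 = 22/7
1 + 1/(22/7) = 1 + 7/22 = 29/22
1 + 1/(29/22) = 1 + 22/29 = 51/29
1 + 1/(51/29) = 1 + 29/51 = 80/51
9 + 1/(80/51) = 9 + 51/80 = 771/80
1 + 1/(771/80) = 1 + 80/771 = 851/771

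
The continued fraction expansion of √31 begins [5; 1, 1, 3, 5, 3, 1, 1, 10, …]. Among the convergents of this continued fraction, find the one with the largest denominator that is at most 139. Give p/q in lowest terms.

a_0 = 5: 5/1  (≤ bound)
a_1 = 1: 6/1  (≤ bound)
a_2 = 1: 11/2  (≤ bound)
a_3 = 3: 39/7  (≤ bound)
a_4 = 5: 206/37  (≤ bound)
a_5 = 3: 657/118  (≤ bound)
a_6 = 1: 863/155  (> 139, stop)

657/118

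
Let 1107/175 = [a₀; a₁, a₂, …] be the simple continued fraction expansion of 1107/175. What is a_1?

⌊1107/175⌋ = 6, remainder 57
⌊175/57⌋ = 3, remainder 4

3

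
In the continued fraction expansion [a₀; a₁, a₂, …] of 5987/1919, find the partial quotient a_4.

⌊5987/1919⌋ = 3, remainder 230
⌊1919/230⌋ = 8, remainder 79
⌊230/79⌋ = 2, remainder 72
⌊79/72⌋ = 1, remainder 7
⌊72/7⌋ = 10, remainder 2

10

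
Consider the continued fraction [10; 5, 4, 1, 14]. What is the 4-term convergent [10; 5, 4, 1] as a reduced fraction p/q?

Collapse the nested fraction from the inside out:
Start with 1.
4 + 1/(1/1) = 4 + 1/1 = 5/1
5 + 1/(5/1) = 5 + 1/5 = 26/5
10 + 1/(26/5) = 10 + 5/26 = 265/26

265/26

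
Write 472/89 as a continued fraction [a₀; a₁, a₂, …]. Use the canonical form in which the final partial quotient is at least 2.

Repeatedly divide and take the remainder:
472 = 5·89 + 27, so a_0 = 5
89 = 3·27 + 8, so a_1 = 3
27 = 3·8 + 3, so a_2 = 3
8 = 2·3 + 2, so a_3 = 2
3 = 1·2 + 1, so a_4 = 1
2 = 2·1 + 0, so a_5 = 2

[5; 3, 3, 2, 1, 2]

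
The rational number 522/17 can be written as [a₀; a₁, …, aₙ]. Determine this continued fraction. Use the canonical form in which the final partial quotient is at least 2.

[30; 1, 2, 2, 2]

522 = 30·17 + 12, so a_0 = 30
17 = 1·12 + 5, so a_1 = 1
12 = 2·5 + 2, so a_2 = 2
5 = 2·2 + 1, so a_3 = 2
2 = 2·1 + 0, so a_4 = 2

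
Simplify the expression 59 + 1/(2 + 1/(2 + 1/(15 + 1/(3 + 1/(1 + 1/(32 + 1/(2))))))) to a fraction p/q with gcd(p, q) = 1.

1236583/20817

Start with 2.
32 + 1/(2/1) = 32 + 1/2 = 65/2
1 + 1/(65/2) = 1 + 2/65 = 67/65
3 + 1/(67/65) = 3 + 65/67 = 266/67
15 + 1/(266/67) = 15 + 67/266 = 4057/266
2 + 1/(4057/266) = 2 + 266/4057 = 8380/4057
2 + 1/(8380/4057) = 2 + 4057/8380 = 20817/8380
59 + 1/(20817/8380) = 59 + 8380/20817 = 1236583/20817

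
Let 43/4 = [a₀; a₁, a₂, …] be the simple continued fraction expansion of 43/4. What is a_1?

Run the Euclidean algorithm, recording each quotient:
43 ÷ 4 → quotient 10, remainder 3
4 ÷ 3 → quotient 1, remainder 1

1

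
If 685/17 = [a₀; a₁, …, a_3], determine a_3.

2

685 = 40·17 + 5, so a_0 = 40
17 = 3·5 + 2, so a_1 = 3
5 = 2·2 + 1, so a_2 = 2
2 = 2·1 + 0, so a_3 = 2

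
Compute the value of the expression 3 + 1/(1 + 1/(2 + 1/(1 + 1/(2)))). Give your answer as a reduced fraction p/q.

41/11

Compute successive convergents:
a_0 = 3: 3/1
a_1 = 1: 4/1
a_2 = 2: 11/3
a_3 = 1: 15/4
a_4 = 2: 41/11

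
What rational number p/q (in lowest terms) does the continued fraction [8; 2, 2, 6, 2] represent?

580/69

Collapse the nested fraction from the inside out:
Start with 2.
6 + 1/(2/1) = 6 + 1/2 = 13/2
2 + 1/(13/2) = 2 + 2/13 = 28/13
2 + 1/(28/13) = 2 + 13/28 = 69/28
8 + 1/(69/28) = 8 + 28/69 = 580/69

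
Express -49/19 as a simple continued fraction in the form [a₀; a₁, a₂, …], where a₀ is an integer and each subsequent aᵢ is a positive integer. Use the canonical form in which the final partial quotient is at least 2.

⌊-49/19⌋ = -3, remainder 8
⌊19/8⌋ = 2, remainder 3
⌊8/3⌋ = 2, remainder 2
⌊3/2⌋ = 1, remainder 1
⌊2/1⌋ = 2, remainder 0

[-3; 2, 2, 1, 2]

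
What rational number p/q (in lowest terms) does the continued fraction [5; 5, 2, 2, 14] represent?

2017/389

Build up convergents one term at a time:
a_0 = 5: 5/1
a_1 = 5: 26/5
a_2 = 2: 57/11
a_3 = 2: 140/27
a_4 = 14: 2017/389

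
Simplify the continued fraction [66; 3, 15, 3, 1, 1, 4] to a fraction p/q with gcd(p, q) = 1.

Use the convergent recurrence hₖ = aₖ·hₖ₋₁ + hₖ₋₂ (and likewise for the denominators kₖ):
a_0 = 66: 66/1
a_1 = 3: 199/3
a_2 = 15: 3051/46
a_3 = 3: 9352/141
a_4 = 1: 12403/187
a_5 = 1: 21755/328
a_6 = 4: 99423/1499

99423/1499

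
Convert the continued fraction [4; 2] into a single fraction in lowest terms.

9/2

Start with 2.
4 + 1/(2/1) = 4 + 1/2 = 9/2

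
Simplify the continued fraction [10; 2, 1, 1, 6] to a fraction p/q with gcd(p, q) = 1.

343/33

Starting at the tail and folding back:
Start with 6.
1 + 1/(6/1) = 1 + 1/6 = 7/6
1 + 1/(7/6) = 1 + 6/7 = 13/7
2 + 1/(13/7) = 2 + 7/13 = 33/13
10 + 1/(33/13) = 10 + 13/33 = 343/33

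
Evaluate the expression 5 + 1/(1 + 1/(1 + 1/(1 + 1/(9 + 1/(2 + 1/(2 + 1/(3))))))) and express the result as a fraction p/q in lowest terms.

a_0 = 5: 5/1
a_1 = 1: 6/1
a_2 = 1: 11/2
a_3 = 1: 17/3
a_4 = 9: 164/29
a_5 = 2: 345/61
a_6 = 2: 854/151
a_7 = 3: 2907/514

2907/514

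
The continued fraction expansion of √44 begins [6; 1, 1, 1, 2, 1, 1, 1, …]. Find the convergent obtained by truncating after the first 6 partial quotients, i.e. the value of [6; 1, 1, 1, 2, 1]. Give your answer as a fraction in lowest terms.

73/11

a_0 = 6: 6/1
a_1 = 1: 7/1
a_2 = 1: 13/2
a_3 = 1: 20/3
a_4 = 2: 53/8
a_5 = 1: 73/11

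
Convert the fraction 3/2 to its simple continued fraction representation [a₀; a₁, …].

[1; 2]

Apply division with remainder until the remainder is 0:
3 ÷ 2 → quotient 1, remainder 1
2 ÷ 1 → quotient 2, remainder 0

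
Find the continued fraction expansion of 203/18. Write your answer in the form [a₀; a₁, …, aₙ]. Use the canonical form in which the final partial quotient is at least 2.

203 = 11·18 + 5, so a_0 = 11
18 = 3·5 + 3, so a_1 = 3
5 = 1·3 + 2, so a_2 = 1
3 = 1·2 + 1, so a_3 = 1
2 = 2·1 + 0, so a_4 = 2

[11; 3, 1, 1, 2]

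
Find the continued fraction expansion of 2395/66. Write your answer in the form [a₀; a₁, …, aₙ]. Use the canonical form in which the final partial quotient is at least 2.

Run the Euclidean algorithm, recording each quotient:
2395 ÷ 66 → quotient 36, remainder 19
66 ÷ 19 → quotient 3, remainder 9
19 ÷ 9 → quotient 2, remainder 1
9 ÷ 1 → quotient 9, remainder 0

[36; 3, 2, 9]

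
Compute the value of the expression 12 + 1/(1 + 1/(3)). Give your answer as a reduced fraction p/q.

Starting at the tail and folding back:
Start with 3.
1 + 1/(3/1) = 1 + 1/3 = 4/3
12 + 1/(4/3) = 12 + 3/4 = 51/4

51/4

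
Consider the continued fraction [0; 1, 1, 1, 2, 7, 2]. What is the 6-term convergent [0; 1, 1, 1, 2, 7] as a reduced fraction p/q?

Collapse the nested fraction from the inside out:
Start with 7.
2 + 1/(7/1) = 2 + 1/7 = 15/7
1 + 1/(15/7) = 1 + 7/15 = 22/15
1 + 1/(22/15) = 1 + 15/22 = 37/22
1 + 1/(37/22) = 1 + 22/37 = 59/37
0 + 1/(59/37) = 0 + 37/59 = 37/59

37/59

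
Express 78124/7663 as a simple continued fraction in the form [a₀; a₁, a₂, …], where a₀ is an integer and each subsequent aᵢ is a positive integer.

78124 ÷ 7663 → quotient 10, remainder 1494
7663 ÷ 1494 → quotient 5, remainder 193
1494 ÷ 193 → quotient 7, remainder 143
193 ÷ 143 → quotient 1, remainder 50
143 ÷ 50 → quotient 2, remainder 43
50 ÷ 43 → quotient 1, remainder 7
43 ÷ 7 → quotient 6, remainder 1
7 ÷ 1 → quotient 7, remainder 0

[10; 5, 7, 1, 2, 1, 6, 7]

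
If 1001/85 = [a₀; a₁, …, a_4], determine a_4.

1001 = 11·85 + 66, so a_0 = 11
85 = 1·66 + 19, so a_1 = 1
66 = 3·19 + 9, so a_2 = 3
19 = 2·9 + 1, so a_3 = 2
9 = 9·1 + 0, so a_4 = 9

9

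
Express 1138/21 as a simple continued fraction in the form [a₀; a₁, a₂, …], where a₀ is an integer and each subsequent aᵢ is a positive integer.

Apply division with remainder until the remainder is 0:
⌊1138/21⌋ = 54, remainder 4
⌊21/4⌋ = 5, remainder 1
⌊4/1⌋ = 4, remainder 0

[54; 5, 4]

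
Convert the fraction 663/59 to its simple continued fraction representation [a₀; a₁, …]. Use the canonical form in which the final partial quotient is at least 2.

663 ÷ 59 → quotient 11, remainder 14
59 ÷ 14 → quotient 4, remainder 3
14 ÷ 3 → quotient 4, remainder 2
3 ÷ 2 → quotient 1, remainder 1
2 ÷ 1 → quotient 2, remainder 0

[11; 4, 4, 1, 2]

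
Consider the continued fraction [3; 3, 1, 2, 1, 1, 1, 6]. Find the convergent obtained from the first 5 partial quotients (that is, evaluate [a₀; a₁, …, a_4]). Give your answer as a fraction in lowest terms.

Start with 1.
2 + 1/(1/1) = 2 + 1/1 = 3/1
1 + 1/(3/1) = 1 + 1/3 = 4/3
3 + 1/(4/3) = 3 + 3/4 = 15/4
3 + 1/(15/4) = 3 + 4/15 = 49/15

49/15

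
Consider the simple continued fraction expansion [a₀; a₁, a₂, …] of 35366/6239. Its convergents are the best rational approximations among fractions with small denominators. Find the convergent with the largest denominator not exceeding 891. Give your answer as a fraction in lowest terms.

a_0 = 5: 5/1  (≤ bound)
a_1 = 1: 6/1  (≤ bound)
a_2 = 2: 17/3  (≤ bound)
a_3 = 59: 1009/178  (≤ bound)
a_4 = 11: 11116/1961  (> 891, stop)

1009/178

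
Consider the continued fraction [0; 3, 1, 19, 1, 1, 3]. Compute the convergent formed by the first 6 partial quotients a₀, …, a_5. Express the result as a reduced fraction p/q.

Start with 1.
1 + 1/(1/1) = 1 + 1/1 = 2/1
19 + 1/(2/1) = 19 + 1/2 = 39/2
1 + 1/(39/2) = 1 + 2/39 = 41/39
3 + 1/(41/39) = 3 + 39/41 = 162/41
0 + 1/(162/41) = 0 + 41/162 = 41/162

41/162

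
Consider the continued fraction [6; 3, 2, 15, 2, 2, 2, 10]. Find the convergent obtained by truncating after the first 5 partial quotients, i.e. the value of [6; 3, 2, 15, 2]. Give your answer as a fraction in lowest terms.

a_0 = 6: 6/1
a_1 = 3: 19/3
a_2 = 2: 44/7
a_3 = 15: 679/108
a_4 = 2: 1402/223

1402/223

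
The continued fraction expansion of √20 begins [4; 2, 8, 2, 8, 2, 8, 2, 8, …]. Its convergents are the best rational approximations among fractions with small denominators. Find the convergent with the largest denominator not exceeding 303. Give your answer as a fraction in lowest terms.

a_0 = 4: 4/1  (≤ bound)
a_1 = 2: 9/2  (≤ bound)
a_2 = 8: 76/17  (≤ bound)
a_3 = 2: 161/36  (≤ bound)
a_4 = 8: 1364/305  (> 303, stop)

161/36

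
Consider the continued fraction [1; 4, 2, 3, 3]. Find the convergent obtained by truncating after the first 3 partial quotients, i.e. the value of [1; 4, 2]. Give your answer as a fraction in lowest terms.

11/9

Compute successive convergents:
a_0 = 1: 1/1
a_1 = 4: 5/4
a_2 = 2: 11/9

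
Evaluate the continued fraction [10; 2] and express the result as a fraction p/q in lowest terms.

21/2

Start with 2.
10 + 1/(2/1) = 10 + 1/2 = 21/2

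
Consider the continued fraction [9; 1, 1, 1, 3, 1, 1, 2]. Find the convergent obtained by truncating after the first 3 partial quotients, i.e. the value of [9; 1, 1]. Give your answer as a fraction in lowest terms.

Start with 1.
1 + 1/(1/1) = 1 + 1/1 = 2/1
9 + 1/(2/1) = 9 + 1/2 = 19/2

19/2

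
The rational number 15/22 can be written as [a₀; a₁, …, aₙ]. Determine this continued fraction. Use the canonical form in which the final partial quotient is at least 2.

[0; 1, 2, 7]

Apply division with remainder until the remainder is 0:
15 = 0·22 + 15, so a_0 = 0
22 = 1·15 + 7, so a_1 = 1
15 = 2·7 + 1, so a_2 = 2
7 = 7·1 + 0, so a_3 = 7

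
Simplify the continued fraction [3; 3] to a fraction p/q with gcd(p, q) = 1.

a_0 = 3: 3/1
a_1 = 3: 10/3

10/3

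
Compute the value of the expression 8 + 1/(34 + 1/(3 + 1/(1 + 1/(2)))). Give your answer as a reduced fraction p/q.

Build up convergents one term at a time:
a_0 = 8: 8/1
a_1 = 34: 273/34
a_2 = 3: 827/103
a_3 = 1: 1100/137
a_4 = 2: 3027/377

3027/377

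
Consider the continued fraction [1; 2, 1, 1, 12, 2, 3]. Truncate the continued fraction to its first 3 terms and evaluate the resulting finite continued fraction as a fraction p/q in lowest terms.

4/3

Starting at the tail and folding back:
Start with 1.
2 + 1/(1/1) = 2 + 1/1 = 3/1
1 + 1/(3/1) = 1 + 1/3 = 4/3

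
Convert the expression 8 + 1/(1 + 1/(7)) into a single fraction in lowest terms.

71/8

a_0 = 8: 8/1
a_1 = 1: 9/1
a_2 = 7: 71/8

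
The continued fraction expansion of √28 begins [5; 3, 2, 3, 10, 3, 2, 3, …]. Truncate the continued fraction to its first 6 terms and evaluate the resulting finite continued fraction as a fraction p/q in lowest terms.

Collapse the nested fraction from the inside out:
Start with 3.
10 + 1/(3/1) = 10 + 1/3 = 31/3
3 + 1/(31/3) = 3 + 3/31 = 96/31
2 + 1/(96/31) = 2 + 31/96 = 223/96
3 + 1/(223/96) = 3 + 96/223 = 765/223
5 + 1/(765/223) = 5 + 223/765 = 4048/765

4048/765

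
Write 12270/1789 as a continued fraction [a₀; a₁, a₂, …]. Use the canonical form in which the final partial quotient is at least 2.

12270 = 6·1789 + 1536, so a_0 = 6
1789 = 1·1536 + 253, so a_1 = 1
1536 = 6·253 + 18, so a_2 = 6
253 = 14·18 + 1, so a_3 = 14
18 = 18·1 + 0, so a_4 = 18

[6; 1, 6, 14, 18]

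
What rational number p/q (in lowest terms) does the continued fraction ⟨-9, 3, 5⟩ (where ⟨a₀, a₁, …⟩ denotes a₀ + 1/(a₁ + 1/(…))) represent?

Start with 5.
3 + 1/(5/1) = 3 + 1/5 = 16/5
-9 + 1/(16/5) = -9 + 5/16 = -139/16

-139/16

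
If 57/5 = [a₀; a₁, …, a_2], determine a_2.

57 ÷ 5 → quotient 11, remainder 2
5 ÷ 2 → quotient 2, remainder 1
2 ÷ 1 → quotient 2, remainder 0

2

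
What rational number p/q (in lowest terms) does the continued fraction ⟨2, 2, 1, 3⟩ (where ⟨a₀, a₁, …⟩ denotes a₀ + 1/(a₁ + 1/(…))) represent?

26/11

Start with 3.
1 + 1/(3/1) = 1 + 1/3 = 4/3
2 + 1/(4/3) = 2 + 3/4 = 11/4
2 + 1/(11/4) = 2 + 4/11 = 26/11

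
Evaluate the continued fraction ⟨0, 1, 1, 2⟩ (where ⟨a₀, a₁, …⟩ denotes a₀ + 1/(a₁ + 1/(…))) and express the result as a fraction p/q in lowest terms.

Start with 2.
1 + 1/(2/1) = 1 + 1/2 = 3/2
1 + 1/(3/2) = 1 + 2/3 = 5/3
0 + 1/(5/3) = 0 + 3/5 = 3/5

3/5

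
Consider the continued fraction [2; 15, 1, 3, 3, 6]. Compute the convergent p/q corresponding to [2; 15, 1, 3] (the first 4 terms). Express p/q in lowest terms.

Start with 3.
1 + 1/(3/1) = 1 + 1/3 = 4/3
15 + 1/(4/3) = 15 + 3/4 = 63/4
2 + 1/(63/4) = 2 + 4/63 = 130/63

130/63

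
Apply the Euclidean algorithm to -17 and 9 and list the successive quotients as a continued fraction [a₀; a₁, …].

-17 ÷ 9 → quotient -2, remainder 1
9 ÷ 1 → quotient 9, remainder 0

[-2; 9]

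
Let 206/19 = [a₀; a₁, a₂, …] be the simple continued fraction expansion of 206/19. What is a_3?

Apply division with remainder until the remainder is 0:
206 ÷ 19 → quotient 10, remainder 16
19 ÷ 16 → quotient 1, remainder 3
16 ÷ 3 → quotient 5, remainder 1
3 ÷ 1 → quotient 3, remainder 0

3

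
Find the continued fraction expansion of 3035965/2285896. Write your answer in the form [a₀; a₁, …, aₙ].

3035965 = 1·2285896 + 750069, so a_0 = 1
2285896 = 3·750069 + 35689, so a_1 = 3
750069 = 21·35689 + 600, so a_2 = 21
35689 = 59·600 + 289, so a_3 = 59
600 = 2·289 + 22, so a_4 = 2
289 = 13·22 + 3, so a_5 = 13
22 = 7·3 + 1, so a_6 = 7
3 = 3·1 + 0, so a_7 = 3

[1; 3, 21, 59, 2, 13, 7, 3]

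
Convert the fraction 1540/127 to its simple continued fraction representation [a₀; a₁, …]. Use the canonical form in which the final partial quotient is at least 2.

Run the Euclidean algorithm, recording each quotient:
⌊1540/127⌋ = 12, remainder 16
⌊127/16⌋ = 7, remainder 15
⌊16/15⌋ = 1, remainder 1
⌊15/1⌋ = 15, remainder 0

[12; 7, 1, 15]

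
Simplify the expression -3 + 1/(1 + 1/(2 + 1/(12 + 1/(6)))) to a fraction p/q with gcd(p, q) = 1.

-523/225

Start with 6.
12 + 1/(6/1) = 12 + 1/6 = 73/6
2 + 1/(73/6) = 2 + 6/73 = 152/73
1 + 1/(152/73) = 1 + 73/152 = 225/152
-3 + 1/(225/152) = -3 + 152/225 = -523/225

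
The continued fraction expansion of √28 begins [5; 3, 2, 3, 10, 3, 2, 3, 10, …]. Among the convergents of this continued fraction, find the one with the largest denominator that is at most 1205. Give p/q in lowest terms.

4048/765

List convergents until the denominator exceeds the bound:
a_0 = 5: 5/1  (≤ bound)
a_1 = 3: 16/3  (≤ bound)
a_2 = 2: 37/7  (≤ bound)
a_3 = 3: 127/24  (≤ bound)
a_4 = 10: 1307/247  (≤ bound)
a_5 = 3: 4048/765  (≤ bound)
a_6 = 2: 9403/1777  (> 1205, stop)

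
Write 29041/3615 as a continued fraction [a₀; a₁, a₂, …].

29041 = 8·3615 + 121, so a_0 = 8
3615 = 29·121 + 106, so a_1 = 29
121 = 1·106 + 15, so a_2 = 1
106 = 7·15 + 1, so a_3 = 7
15 = 15·1 + 0, so a_4 = 15

[8; 29, 1, 7, 15]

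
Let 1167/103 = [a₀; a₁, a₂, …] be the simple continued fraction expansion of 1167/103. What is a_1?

3

1167 ÷ 103 → quotient 11, remainder 34
103 ÷ 34 → quotient 3, remainder 1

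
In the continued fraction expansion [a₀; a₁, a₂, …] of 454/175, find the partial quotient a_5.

1

Repeatedly divide and take the remainder:
⌊454/175⌋ = 2, remainder 104
⌊175/104⌋ = 1, remainder 71
⌊104/71⌋ = 1, remainder 33
⌊71/33⌋ = 2, remainder 5
⌊33/5⌋ = 6, remainder 3
⌊5/3⌋ = 1, remainder 2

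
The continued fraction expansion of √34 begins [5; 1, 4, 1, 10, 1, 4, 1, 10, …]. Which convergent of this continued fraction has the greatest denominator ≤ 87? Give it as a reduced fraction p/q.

414/71

a_0 = 5: 5/1  (≤ bound)
a_1 = 1: 6/1  (≤ bound)
a_2 = 4: 29/5  (≤ bound)
a_3 = 1: 35/6  (≤ bound)
a_4 = 10: 379/65  (≤ bound)
a_5 = 1: 414/71  (≤ bound)
a_6 = 4: 2035/349  (> 87, stop)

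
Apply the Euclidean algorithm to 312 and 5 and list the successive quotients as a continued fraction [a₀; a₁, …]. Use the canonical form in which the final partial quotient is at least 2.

[62; 2, 2]

Repeatedly divide and take the remainder:
312 = 62·5 + 2, so a_0 = 62
5 = 2·2 + 1, so a_1 = 2
2 = 2·1 + 0, so a_2 = 2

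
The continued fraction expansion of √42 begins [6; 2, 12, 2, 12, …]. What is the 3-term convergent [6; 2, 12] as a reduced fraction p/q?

a_0 = 6: 6/1
a_1 = 2: 13/2
a_2 = 12: 162/25

162/25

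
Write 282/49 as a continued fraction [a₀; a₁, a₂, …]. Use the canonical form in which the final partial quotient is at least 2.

282 ÷ 49 → quotient 5, remainder 37
49 ÷ 37 → quotient 1, remainder 12
37 ÷ 12 → quotient 3, remainder 1
12 ÷ 1 → quotient 12, remainder 0

[5; 1, 3, 12]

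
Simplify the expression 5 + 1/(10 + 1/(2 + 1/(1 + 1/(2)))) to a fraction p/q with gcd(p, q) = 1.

Start with 2.
1 + 1/(2/1) = 1 + 1/2 = 3/2
2 + 1/(3/2) = 2 + 2/3 = 8/3
10 + 1/(8/3) = 10 + 3/8 = 83/8
5 + 1/(83/8) = 5 + 8/83 = 423/83

423/83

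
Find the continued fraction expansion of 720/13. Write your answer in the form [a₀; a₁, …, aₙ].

⌊720/13⌋ = 55, remainder 5
⌊13/5⌋ = 2, remainder 3
⌊5/3⌋ = 1, remainder 2
⌊3/2⌋ = 1, remainder 1
⌊2/1⌋ = 2, remainder 0

[55; 2, 1, 1, 2]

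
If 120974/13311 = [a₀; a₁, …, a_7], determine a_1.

11

Run the Euclidean algorithm, recording each quotient:
120974 = 9·13311 + 1175, so a_0 = 9
13311 = 11·1175 + 386, so a_1 = 11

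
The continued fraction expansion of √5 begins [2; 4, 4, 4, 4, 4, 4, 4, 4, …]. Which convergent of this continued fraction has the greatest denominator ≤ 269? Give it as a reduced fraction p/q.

161/72

List convergents until the denominator exceeds the bound:
a_0 = 2: 2/1  (≤ bound)
a_1 = 4: 9/4  (≤ bound)
a_2 = 4: 38/17  (≤ bound)
a_3 = 4: 161/72  (≤ bound)
a_4 = 4: 682/305  (> 269, stop)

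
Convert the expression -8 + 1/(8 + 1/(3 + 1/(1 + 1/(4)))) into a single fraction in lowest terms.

-1237/157

a_0 = -8: -8/1
a_1 = 8: -63/8
a_2 = 3: -197/25
a_3 = 1: -260/33
a_4 = 4: -1237/157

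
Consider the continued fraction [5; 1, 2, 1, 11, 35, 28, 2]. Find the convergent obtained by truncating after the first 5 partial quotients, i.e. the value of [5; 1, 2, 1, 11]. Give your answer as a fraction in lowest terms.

270/47

Start with 11.
1 + 1/(11/1) = 1 + 1/11 = 12/11
2 + 1/(12/11) = 2 + 11/12 = 35/12
1 + 1/(35/12) = 1 + 12/35 = 47/35
5 + 1/(47/35) = 5 + 35/47 = 270/47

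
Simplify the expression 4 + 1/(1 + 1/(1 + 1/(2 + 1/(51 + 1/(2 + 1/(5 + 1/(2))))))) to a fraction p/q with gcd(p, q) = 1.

Start with 2.
5 + 1/(2/1) = 5 + 1/2 = 11/2
2 + 1/(11/2) = 2 + 2/11 = 24/11
51 + 1/(24/11) = 51 + 11/24 = 1235/24
2 + 1/(1235/24) = 2 + 24/1235 = 2494/1235
1 + 1/(2494/1235) = 1 + 1235/2494 = 3729/2494
1 + 1/(3729/2494) = 1 + 2494/3729 = 6223/3729
4 + 1/(6223/3729) = 4 + 3729/6223 = 28621/6223

28621/6223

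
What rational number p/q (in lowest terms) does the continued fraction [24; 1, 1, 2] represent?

123/5

Use the convergent recurrence hₖ = aₖ·hₖ₋₁ + hₖ₋₂ (and likewise for the denominators kₖ):
a_0 = 24: 24/1
a_1 = 1: 25/1
a_2 = 1: 49/2
a_3 = 2: 123/5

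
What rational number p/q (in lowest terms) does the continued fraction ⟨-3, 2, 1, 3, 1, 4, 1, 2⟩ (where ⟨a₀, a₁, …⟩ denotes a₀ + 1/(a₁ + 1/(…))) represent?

-605/229

Compute successive convergents:
a_0 = -3: -3/1
a_1 = 2: -5/2
a_2 = 1: -8/3
a_3 = 3: -29/11
a_4 = 1: -37/14
a_5 = 4: -177/67
a_6 = 1: -214/81
a_7 = 2: -605/229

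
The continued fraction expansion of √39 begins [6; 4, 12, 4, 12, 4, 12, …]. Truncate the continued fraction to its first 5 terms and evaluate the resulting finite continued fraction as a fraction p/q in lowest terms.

15294/2449

Work from the innermost term outward:
Start with 12.
4 + 1/(12/1) = 4 + 1/12 = 49/12
12 + 1/(49/12) = 12 + 12/49 = 600/49
4 + 1/(600/49) = 4 + 49/600 = 2449/600
6 + 1/(2449/600) = 6 + 600/2449 = 15294/2449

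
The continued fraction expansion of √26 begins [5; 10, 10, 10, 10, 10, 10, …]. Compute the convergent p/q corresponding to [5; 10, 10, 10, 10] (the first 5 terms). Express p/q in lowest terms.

52525/10301

Compute successive convergents:
a_0 = 5: 5/1
a_1 = 10: 51/10
a_2 = 10: 515/101
a_3 = 10: 5201/1020
a_4 = 10: 52525/10301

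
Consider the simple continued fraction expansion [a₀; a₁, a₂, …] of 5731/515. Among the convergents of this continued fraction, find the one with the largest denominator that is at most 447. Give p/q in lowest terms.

a_0 = 11: 11/1  (≤ bound)
a_1 = 7: 78/7  (≤ bound)
a_2 = 1: 89/8  (≤ bound)
a_3 = 4: 434/39  (≤ bound)
a_4 = 13: 5731/515  (> 447, stop)

434/39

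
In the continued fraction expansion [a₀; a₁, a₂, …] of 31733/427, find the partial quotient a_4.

3

31733 ÷ 427 → quotient 74, remainder 135
427 ÷ 135 → quotient 3, remainder 22
135 ÷ 22 → quotient 6, remainder 3
22 ÷ 3 → quotient 7, remainder 1
3 ÷ 1 → quotient 3, remainder 0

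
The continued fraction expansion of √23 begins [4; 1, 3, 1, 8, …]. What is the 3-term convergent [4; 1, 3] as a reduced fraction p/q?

Start with 3.
1 + 1/(3/1) = 1 + 1/3 = 4/3
4 + 1/(4/3) = 4 + 3/4 = 19/4

19/4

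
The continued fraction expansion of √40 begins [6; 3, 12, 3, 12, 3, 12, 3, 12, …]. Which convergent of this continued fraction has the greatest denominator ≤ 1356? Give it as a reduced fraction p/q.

a_0 = 6: 6/1  (≤ bound)
a_1 = 3: 19/3  (≤ bound)
a_2 = 12: 234/37  (≤ bound)
a_3 = 3: 721/114  (≤ bound)
a_4 = 12: 8886/1405  (> 1356, stop)

721/114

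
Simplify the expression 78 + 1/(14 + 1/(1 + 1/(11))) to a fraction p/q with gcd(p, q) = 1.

13974/179

Collapse the nested fraction from the inside out:
Start with 11.
1 + 1/(11/1) = 1 + 1/11 = 12/11
14 + 1/(12/11) = 14 + 11/12 = 179/12
78 + 1/(179/12) = 78 + 12/179 = 13974/179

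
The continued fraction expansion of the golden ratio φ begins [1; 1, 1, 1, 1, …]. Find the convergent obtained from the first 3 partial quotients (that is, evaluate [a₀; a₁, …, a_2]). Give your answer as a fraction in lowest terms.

3/2

a_0 = 1: 1/1
a_1 = 1: 2/1
a_2 = 1: 3/2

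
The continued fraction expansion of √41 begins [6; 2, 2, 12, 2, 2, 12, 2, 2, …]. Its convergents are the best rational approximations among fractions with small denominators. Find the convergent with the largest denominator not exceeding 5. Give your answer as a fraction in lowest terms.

32/5

a_0 = 6: 6/1  (≤ bound)
a_1 = 2: 13/2  (≤ bound)
a_2 = 2: 32/5  (≤ bound)
a_3 = 12: 397/62  (> 5, stop)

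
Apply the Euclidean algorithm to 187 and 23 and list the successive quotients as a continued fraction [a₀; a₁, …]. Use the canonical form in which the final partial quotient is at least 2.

⌊187/23⌋ = 8, remainder 3
⌊23/3⌋ = 7, remainder 2
⌊3/2⌋ = 1, remainder 1
⌊2/1⌋ = 2, remainder 0

[8; 7, 1, 2]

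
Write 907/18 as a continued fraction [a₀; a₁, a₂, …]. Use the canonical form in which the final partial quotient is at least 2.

907 ÷ 18 → quotient 50, remainder 7
18 ÷ 7 → quotient 2, remainder 4
7 ÷ 4 → quotient 1, remainder 3
4 ÷ 3 → quotient 1, remainder 1
3 ÷ 1 → quotient 3, remainder 0

[50; 2, 1, 1, 3]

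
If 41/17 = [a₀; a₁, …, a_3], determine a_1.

41 ÷ 17 → quotient 2, remainder 7
17 ÷ 7 → quotient 2, remainder 3

2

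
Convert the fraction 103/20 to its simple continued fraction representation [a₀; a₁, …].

[5; 6, 1, 2]

Run the Euclidean algorithm, recording each quotient:
103 ÷ 20 → quotient 5, remainder 3
20 ÷ 3 → quotient 6, remainder 2
3 ÷ 2 → quotient 1, remainder 1
2 ÷ 1 → quotient 2, remainder 0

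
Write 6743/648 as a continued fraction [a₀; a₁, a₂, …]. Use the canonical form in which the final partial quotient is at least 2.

6743 ÷ 648 → quotient 10, remainder 263
648 ÷ 263 → quotient 2, remainder 122
263 ÷ 122 → quotient 2, remainder 19
122 ÷ 19 → quotient 6, remainder 8
19 ÷ 8 → quotient 2, remainder 3
8 ÷ 3 → quotient 2, remainder 2
3 ÷ 2 → quotient 1, remainder 1
2 ÷ 1 → quotient 2, remainder 0

[10; 2, 2, 6, 2, 2, 1, 2]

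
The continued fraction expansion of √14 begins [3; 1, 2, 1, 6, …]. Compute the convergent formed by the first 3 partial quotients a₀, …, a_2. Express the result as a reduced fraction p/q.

a_0 = 3: 3/1
a_1 = 1: 4/1
a_2 = 2: 11/3

11/3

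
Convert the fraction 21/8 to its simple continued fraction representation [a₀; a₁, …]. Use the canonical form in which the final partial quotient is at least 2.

[2; 1, 1, 1, 2]

Repeatedly divide and take the remainder:
⌊21/8⌋ = 2, remainder 5
⌊8/5⌋ = 1, remainder 3
⌊5/3⌋ = 1, remainder 2
⌊3/2⌋ = 1, remainder 1
⌊2/1⌋ = 2, remainder 0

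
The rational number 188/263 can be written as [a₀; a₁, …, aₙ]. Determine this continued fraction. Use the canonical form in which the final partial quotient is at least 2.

[0; 1, 2, 1, 1, 37]

Repeatedly divide and take the remainder:
188 = 0·263 + 188, so a_0 = 0
263 = 1·188 + 75, so a_1 = 1
188 = 2·75 + 38, so a_2 = 2
75 = 1·38 + 37, so a_3 = 1
38 = 1·37 + 1, so a_4 = 1
37 = 37·1 + 0, so a_5 = 37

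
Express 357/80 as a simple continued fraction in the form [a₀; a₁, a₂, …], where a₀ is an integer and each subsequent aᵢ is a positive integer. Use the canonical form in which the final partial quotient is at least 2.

Repeatedly divide and take the remainder:
357 = 4·80 + 37, so a_0 = 4
80 = 2·37 + 6, so a_1 = 2
37 = 6·6 + 1, so a_2 = 6
6 = 6·1 + 0, so a_3 = 6

[4; 2, 6, 6]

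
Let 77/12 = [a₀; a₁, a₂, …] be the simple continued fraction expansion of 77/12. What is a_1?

2

77 ÷ 12 → quotient 6, remainder 5
12 ÷ 5 → quotient 2, remainder 2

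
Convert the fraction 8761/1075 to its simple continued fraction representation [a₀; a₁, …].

[8; 6, 1, 2, 10, 2, 2]

8761 = 8·1075 + 161, so a_0 = 8
1075 = 6·161 + 109, so a_1 = 6
161 = 1·109 + 52, so a_2 = 1
109 = 2·52 + 5, so a_3 = 2
52 = 10·5 + 2, so a_4 = 10
5 = 2·2 + 1, so a_5 = 2
2 = 2·1 + 0, so a_6 = 2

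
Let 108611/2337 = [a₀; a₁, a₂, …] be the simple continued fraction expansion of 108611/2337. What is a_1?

Apply division with remainder until the remainder is 0:
108611 = 46·2337 + 1109, so a_0 = 46
2337 = 2·1109 + 119, so a_1 = 2

2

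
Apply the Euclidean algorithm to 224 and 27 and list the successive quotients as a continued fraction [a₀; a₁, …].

[8; 3, 2, 1, 2]

Apply division with remainder until the remainder is 0:
⌊224/27⌋ = 8, remainder 8
⌊27/8⌋ = 3, remainder 3
⌊8/3⌋ = 2, remainder 2
⌊3/2⌋ = 1, remainder 1
⌊2/1⌋ = 2, remainder 0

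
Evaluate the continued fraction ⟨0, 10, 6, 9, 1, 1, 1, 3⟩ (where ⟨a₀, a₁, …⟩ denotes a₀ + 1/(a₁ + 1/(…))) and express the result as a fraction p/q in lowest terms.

Start with 3.
1 + 1/(3/1) = 1 + 1/3 = 4/3
1 + 1/(4/3) = 1 + 3/4 = 7/4
1 + 1/(7/4) = 1 + 4/7 = 11/7
9 + 1/(11/7) = 9 + 7/11 = 106/11
6 + 1/(106/11) = 6 + 11/106 = 647/106
10 + 1/(647/106) = 10 + 106/647 = 6576/647
0 + 1/(6576/647) = 0 + 647/6576 = 647/6576

647/6576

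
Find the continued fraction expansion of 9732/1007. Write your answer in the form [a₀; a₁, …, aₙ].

[9; 1, 1, 1, 47, 3, 2]

9732 = 9·1007 + 669, so a_0 = 9
1007 = 1·669 + 338, so a_1 = 1
669 = 1·338 + 331, so a_2 = 1
338 = 1·331 + 7, so a_3 = 1
331 = 47·7 + 2, so a_4 = 47
7 = 3·2 + 1, so a_5 = 3
2 = 2·1 + 0, so a_6 = 2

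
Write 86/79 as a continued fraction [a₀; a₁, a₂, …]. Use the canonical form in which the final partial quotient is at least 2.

[1; 11, 3, 2]

Run the Euclidean algorithm, recording each quotient:
86 ÷ 79 → quotient 1, remainder 7
79 ÷ 7 → quotient 11, remainder 2
7 ÷ 2 → quotient 3, remainder 1
2 ÷ 1 → quotient 2, remainder 0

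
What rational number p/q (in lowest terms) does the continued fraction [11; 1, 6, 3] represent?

261/22

a_0 = 11: 11/1
a_1 = 1: 12/1
a_2 = 6: 83/7
a_3 = 3: 261/22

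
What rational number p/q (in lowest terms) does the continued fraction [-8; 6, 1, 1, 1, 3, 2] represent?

a_0 = -8: -8/1
a_1 = 6: -47/6
a_2 = 1: -55/7
a_3 = 1: -102/13
a_4 = 1: -157/20
a_5 = 3: -573/73
a_6 = 2: -1303/166

-1303/166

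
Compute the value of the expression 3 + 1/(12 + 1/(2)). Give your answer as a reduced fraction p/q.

Build up convergents one term at a time:
a_0 = 3: 3/1
a_1 = 12: 37/12
a_2 = 2: 77/25

77/25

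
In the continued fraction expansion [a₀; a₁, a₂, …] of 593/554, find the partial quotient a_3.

1

⌊593/554⌋ = 1, remainder 39
⌊554/39⌋ = 14, remainder 8
⌊39/8⌋ = 4, remainder 7
⌊8/7⌋ = 1, remainder 1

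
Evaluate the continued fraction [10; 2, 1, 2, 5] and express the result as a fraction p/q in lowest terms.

Start with 5.
2 + 1/(5/1) = 2 + 1/5 = 11/5
1 + 1/(11/5) = 1 + 5/11 = 16/11
2 + 1/(16/11) = 2 + 11/16 = 43/16
10 + 1/(43/16) = 10 + 16/43 = 446/43

446/43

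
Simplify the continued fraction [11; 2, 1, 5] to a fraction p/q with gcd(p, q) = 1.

Start with 5.
1 + 1/(5/1) = 1 + 1/5 = 6/5
2 + 1/(6/5) = 2 + 5/6 = 17/6
11 + 1/(17/6) = 11 + 6/17 = 193/17

193/17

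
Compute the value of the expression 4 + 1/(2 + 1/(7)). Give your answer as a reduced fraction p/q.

67/15

a_0 = 4: 4/1
a_1 = 2: 9/2
a_2 = 7: 67/15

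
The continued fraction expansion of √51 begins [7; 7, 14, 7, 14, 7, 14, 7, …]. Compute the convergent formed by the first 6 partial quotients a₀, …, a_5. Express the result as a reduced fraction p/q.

499850/69993

a_0 = 7: 7/1
a_1 = 7: 50/7
a_2 = 14: 707/99
a_3 = 7: 4999/700
a_4 = 14: 70693/9899
a_5 = 7: 499850/69993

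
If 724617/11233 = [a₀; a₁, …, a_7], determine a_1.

1

724617 = 64·11233 + 5705, so a_0 = 64
11233 = 1·5705 + 5528, so a_1 = 1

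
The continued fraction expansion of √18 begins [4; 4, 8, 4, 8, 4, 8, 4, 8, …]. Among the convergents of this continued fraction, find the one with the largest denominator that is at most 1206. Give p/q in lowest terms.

4756/1121

List convergents until the denominator exceeds the bound:
a_0 = 4: 4/1  (≤ bound)
a_1 = 4: 17/4  (≤ bound)
a_2 = 8: 140/33  (≤ bound)
a_3 = 4: 577/136  (≤ bound)
a_4 = 8: 4756/1121  (≤ bound)
a_5 = 4: 19601/4620  (> 1206, stop)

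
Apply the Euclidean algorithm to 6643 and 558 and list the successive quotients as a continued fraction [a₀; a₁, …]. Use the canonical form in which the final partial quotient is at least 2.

[11; 1, 9, 1, 1, 8, 3]

6643 = 11·558 + 505, so a_0 = 11
558 = 1·505 + 53, so a_1 = 1
505 = 9·53 + 28, so a_2 = 9
53 = 1·28 + 25, so a_3 = 1
28 = 1·25 + 3, so a_4 = 1
25 = 8·3 + 1, so a_5 = 8
3 = 3·1 + 0, so a_6 = 3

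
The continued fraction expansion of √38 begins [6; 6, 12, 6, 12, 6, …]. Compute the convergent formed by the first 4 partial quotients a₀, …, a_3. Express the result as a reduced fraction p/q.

Start with 6.
12 + 1/(6/1) = 12 + 1/6 = 73/6
6 + 1/(73/6) = 6 + 6/73 = 444/73
6 + 1/(444/73) = 6 + 73/444 = 2737/444

2737/444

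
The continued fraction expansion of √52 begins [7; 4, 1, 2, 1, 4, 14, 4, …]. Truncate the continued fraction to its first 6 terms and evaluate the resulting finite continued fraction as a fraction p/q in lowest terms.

a_0 = 7: 7/1
a_1 = 4: 29/4
a_2 = 1: 36/5
a_3 = 2: 101/14
a_4 = 1: 137/19
a_5 = 4: 649/90

649/90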